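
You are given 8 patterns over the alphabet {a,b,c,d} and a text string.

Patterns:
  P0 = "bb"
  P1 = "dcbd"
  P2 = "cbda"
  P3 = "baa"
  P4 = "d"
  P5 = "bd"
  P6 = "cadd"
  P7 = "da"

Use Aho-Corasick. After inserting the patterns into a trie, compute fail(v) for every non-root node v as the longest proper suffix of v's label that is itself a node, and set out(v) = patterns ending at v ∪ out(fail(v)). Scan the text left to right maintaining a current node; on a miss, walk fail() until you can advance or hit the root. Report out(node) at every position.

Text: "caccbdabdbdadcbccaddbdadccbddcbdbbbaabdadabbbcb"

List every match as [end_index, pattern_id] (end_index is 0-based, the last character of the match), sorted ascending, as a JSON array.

Construct AC machine:
Trie nodes:
  n0 'ε': b→1 c→7 d→3
  n1 'b': a→11 b→2 d→13
  n2 'bb': ·  ←P0
  n3 'd': a→17 c→4  ←P4
  n4 'dc': b→5
  n5 'dcb': d→6
  n6 'dcbd': ·  ←P1
  n7 'c': a→14 b→8
  n8 'cb': d→9
  n9 'cbd': a→10
  n10 'cbda': ·  ←P2
  n11 'ba': a→12
  n12 'baa': ·  ←P3
  n13 'bd': ·  ←P5
  n14 'ca': d→15
  n15 'cad': d→16
  n16 'cadd': ·  ←P6
  n17 'da': ·  ←P7

BFS fail/out derivation:
  n1('b'): parent n0 fail=0; on 'b' 0 → fail=0;  out ∅∪∅=∅
  n3('d'): parent n0 fail=0; on 'd' 0 → fail=0;  out {4}∪∅={4}
  n7('c'): parent n0 fail=0; on 'c' 0 → fail=0;  out ∅∪∅=∅
  n2('bb'): parent n1 fail=0; on 'b' 0 → fail=1;  out {0}∪∅={0}
  n4('dc'): parent n3 fail=0; on 'c' 0 → fail=7;  out ∅∪∅=∅
  n8('cb'): parent n7 fail=0; on 'b' 0 → fail=1;  out ∅∪∅=∅
  n11('ba'): parent n1 fail=0; on 'a' 0 → fail=0;  out ∅∪∅=∅
  n13('bd'): parent n1 fail=0; on 'd' 0 → fail=3;  out {5}∪{4}={4,5}
  n14('ca'): parent n7 fail=0; on 'a' 0 → fail=0;  out ∅∪∅=∅
  n17('da'): parent n3 fail=0; on 'a' 0 → fail=0;  out {7}∪∅={7}
  n5('dcb'): parent n4 fail=7; on 'b' 7 → fail=8;  out ∅∪∅=∅
  n9('cbd'): parent n8 fail=1; on 'd' 1 → fail=13;  out ∅∪{4,5}={4,5}
  n12('baa'): parent n11 fail=0; on 'a' 0 → fail=0;  out {3}∪∅={3}
  n15('cad'): parent n14 fail=0; on 'd' 0 → fail=3;  out ∅∪{4}={4}
  n6('dcbd'): parent n5 fail=8; on 'd' 8 → fail=9;  out {1}∪{4,5}={1,4,5}
  n10('cbda'): parent n9 fail=13; on 'a' 13→3 → fail=17;  out {2}∪{7}={2,7}
  n16('cadd'): parent n15 fail=3; on 'd' 3→0 → fail=3;  out {6}∪{4}={4,6}

Text stream:
[0] read 'c'  n0⇒n7
[1] read 'a'  n7⇒n14
[2] read 'c'  n14⇒n7 (fail-walked)
[3] read 'c'  n7⇒n7 (fail-walked)
[4] read 'b'  n7⇒n8
[5] read 'd'  n8⇒n9  emit P4@[5:5],P5@[4:5]
[6] read 'a'  n9⇒n10  emit P2@[3:6],P7@[5:6]
[7] read 'b'  n10⇒n1 (fail-walked)
[8] read 'd'  n1⇒n13  emit P4@[8:8],P5@[7:8]
[9] read 'b'  n13⇒n1 (fail-walked)
[10] read 'd'  n1⇒n13  emit P4@[10:10],P5@[9:10]
[11] read 'a'  n13⇒n17 (fail-walked)  emit P7@[10:11]
[12] read 'd'  n17⇒n3 (fail-walked)  emit P4@[12:12]
[13] read 'c'  n3⇒n4
[14] read 'b'  n4⇒n5
[15] read 'c'  n5⇒n7 (fail-walked)
[16] read 'c'  n7⇒n7 (fail-walked)
[17] read 'a'  n7⇒n14
[18] read 'd'  n14⇒n15  emit P4@[18:18]
[19] read 'd'  n15⇒n16  emit P4@[19:19],P6@[16:19]
[20] read 'b'  n16⇒n1 (fail-walked)
[21] read 'd'  n1⇒n13  emit P4@[21:21],P5@[20:21]
[22] read 'a'  n13⇒n17 (fail-walked)  emit P7@[21:22]
[23] read 'd'  n17⇒n3 (fail-walked)  emit P4@[23:23]
[24] read 'c'  n3⇒n4
[25] read 'c'  n4⇒n7 (fail-walked)
[26] read 'b'  n7⇒n8
[27] read 'd'  n8⇒n9  emit P4@[27:27],P5@[26:27]
[28] read 'd'  n9⇒n3 (fail-walked)  emit P4@[28:28]
[29] read 'c'  n3⇒n4
[30] read 'b'  n4⇒n5
[31] read 'd'  n5⇒n6  emit P1@[28:31],P4@[31:31],P5@[30:31]
[32] read 'b'  n6⇒n1 (fail-walked)
[33] read 'b'  n1⇒n2  emit P0@[32:33]
[34] read 'b'  n2⇒n2 (fail-walked)  emit P0@[33:34]
[35] read 'a'  n2⇒n11 (fail-walked)
[36] read 'a'  n11⇒n12  emit P3@[34:36]
[37] read 'b'  n12⇒n1 (fail-walked)
[38] read 'd'  n1⇒n13  emit P4@[38:38],P5@[37:38]
[39] read 'a'  n13⇒n17 (fail-walked)  emit P7@[38:39]
[40] read 'd'  n17⇒n3 (fail-walked)  emit P4@[40:40]
[41] read 'a'  n3⇒n17  emit P7@[40:41]
[42] read 'b'  n17⇒n1 (fail-walked)
[43] read 'b'  n1⇒n2  emit P0@[42:43]
[44] read 'b'  n2⇒n2 (fail-walked)  emit P0@[43:44]
[45] read 'c'  n2⇒n7 (fail-walked)
[46] read 'b'  n7⇒n8

Result: [[5,4],[5,5],[6,2],[6,7],[8,4],[8,5],[10,4],[10,5],[11,7],[12,4],[18,4],[19,4],[19,6],[21,4],[21,5],[22,7],[23,4],[27,4],[27,5],[28,4],[31,1],[31,4],[31,5],[33,0],[34,0],[36,3],[38,4],[38,5],[39,7],[40,4],[41,7],[43,0],[44,0]]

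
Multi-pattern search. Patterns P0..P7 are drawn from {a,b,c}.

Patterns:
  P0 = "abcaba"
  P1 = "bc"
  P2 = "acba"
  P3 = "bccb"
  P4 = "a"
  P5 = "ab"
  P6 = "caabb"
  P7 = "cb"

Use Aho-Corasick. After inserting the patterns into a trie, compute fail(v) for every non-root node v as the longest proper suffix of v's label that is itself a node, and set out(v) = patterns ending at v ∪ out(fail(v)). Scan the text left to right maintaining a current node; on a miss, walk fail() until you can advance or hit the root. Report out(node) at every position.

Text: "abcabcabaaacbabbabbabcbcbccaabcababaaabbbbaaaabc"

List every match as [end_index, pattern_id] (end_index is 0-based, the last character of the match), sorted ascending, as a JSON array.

Build automaton:
Trie (insert patterns):
  n0 'ε': a→1 b→7 c→14
  n1 'a': b→2 c→9  ←P4
  n2 'ab': c→3  ←P5
  n3 'abc': a→4
  n4 'abca': b→5
  n5 'abcab': a→6
  n6 'abcaba': ·  ←P0
  n7 'b': c→8
  n8 'bc': c→12  ←P1
  n9 'ac': b→10
  n10 'acb': a→11
  n11 'acba': ·  ←P2
  n12 'bcc': b→13
  n13 'bccb': ·  ←P3
  n14 'c': a→15 b→19
  n15 'ca': a→16
  n16 'caa': b→17
  n17 'caab': b→18
  n18 'caabb': ·  ←P6
  n19 'cb': ·  ←P7

BFS fail/out derivation:
  n1('a'): parent n0 fail=0; on 'a' 0 → fail=0;  out {4}∪∅={4}
  n7('b'): parent n0 fail=0; on 'b' 0 → fail=0;  out ∅∪∅=∅
  n14('c'): parent n0 fail=0; on 'c' 0 → fail=0;  out ∅∪∅=∅
  n2('ab'): parent n1 fail=0; on 'b' 0 → fail=7;  out {5}∪∅={5}
  n8('bc'): parent n7 fail=0; on 'c' 0 → fail=14;  out {1}∪∅={1}
  n9('ac'): parent n1 fail=0; on 'c' 0 → fail=14;  out ∅∪∅=∅
  n15('ca'): parent n14 fail=0; on 'a' 0 → fail=1;  out ∅∪{4}={4}
  n19('cb'): parent n14 fail=0; on 'b' 0 → fail=7;  out {7}∪∅={7}
  n3('abc'): parent n2 fail=7; on 'c' 7 → fail=8;  out ∅∪{1}={1}
  n10('acb'): parent n9 fail=14; on 'b' 14 → fail=19;  out ∅∪{7}={7}
  n12('bcc'): parent n8 fail=14; on 'c' 14→0 → fail=14;  out ∅∪∅=∅
  n16('caa'): parent n15 fail=1; on 'a' 1→0 → fail=1;  out ∅∪{4}={4}
  n4('abca'): parent n3 fail=8; on 'a' 8→14 → fail=15;  out ∅∪{4}={4}
  n11('acba'): parent n10 fail=19; on 'a' 19→7→0 → fail=1;  out {2}∪{4}={2,4}
  n13('bccb'): parent n12 fail=14; on 'b' 14 → fail=19;  out {3}∪{7}={3,7}
  n17('caab'): parent n16 fail=1; on 'b' 1 → fail=2;  out ∅∪{5}={5}
  n5('abcab'): parent n4 fail=15; on 'b' 15→1 → fail=2;  out ∅∪{5}={5}
  n18('caabb'): parent n17 fail=2; on 'b' 2→7→0 → fail=7;  out {6}∪∅={6}
  n6('abcaba'): parent n5 fail=2; on 'a' 2→7→0 → fail=1;  out {0}∪{4}={0,4}

Scan:
i=0 'a': node 0→1  → match P4@[0:0]
i=1 'b': node 1→2  → match P5@[0:1]
i=2 'c': node 2→3  → match P1@[1:2]
i=3 'a': node 3→4  → match P4@[3:3]
i=4 'b': node 4→5  → match P5@[3:4]
i=5 'c': node 5→3 (via fail)  → match P1@[4:5]
i=6 'a': node 3→4  → match P4@[6:6]
i=7 'b': node 4→5  → match P5@[6:7]
i=8 'a': node 5→6  → match P0@[3:8],P4@[8:8]
i=9 'a': node 6→1 (via fail)  → match P4@[9:9]
i=10 'a': node 1→1 (via fail)  → match P4@[10:10]
i=11 'c': node 1→9
i=12 'b': node 9→10  → match P7@[11:12]
i=13 'a': node 10→11  → match P2@[10:13],P4@[13:13]
i=14 'b': node 11→2 (via fail)  → match P5@[13:14]
i=15 'b': node 2→7 (via fail)
i=16 'a': node 7→1 (via fail)  → match P4@[16:16]
i=17 'b': node 1→2  → match P5@[16:17]
i=18 'b': node 2→7 (via fail)
i=19 'a': node 7→1 (via fail)  → match P4@[19:19]
i=20 'b': node 1→2  → match P5@[19:20]
i=21 'c': node 2→3  → match P1@[20:21]
i=22 'b': node 3→19 (via fail)  → match P7@[21:22]
i=23 'c': node 19→8 (via fail)  → match P1@[22:23]
i=24 'b': node 8→19 (via fail)  → match P7@[23:24]
i=25 'c': node 19→8 (via fail)  → match P1@[24:25]
i=26 'c': node 8→12
i=27 'a': node 12→15 (via fail)  → match P4@[27:27]
i=28 'a': node 15→16  → match P4@[28:28]
i=29 'b': node 16→17  → match P5@[28:29]
i=30 'c': node 17→3 (via fail)  → match P1@[29:30]
i=31 'a': node 3→4  → match P4@[31:31]
i=32 'b': node 4→5  → match P5@[31:32]
i=33 'a': node 5→6  → match P0@[28:33],P4@[33:33]
i=34 'b': node 6→2 (via fail)  → match P5@[33:34]
i=35 'a': node 2→1 (via fail)  → match P4@[35:35]
i=36 'a': node 1→1 (via fail)  → match P4@[36:36]
i=37 'a': node 1→1 (via fail)  → match P4@[37:37]
i=38 'b': node 1→2  → match P5@[37:38]
i=39 'b': node 2→7 (via fail)
i=40 'b': node 7→7 (via fail)
i=41 'b': node 7→7 (via fail)
i=42 'a': node 7→1 (via fail)  → match P4@[42:42]
i=43 'a': node 1→1 (via fail)  → match P4@[43:43]
i=44 'a': node 1→1 (via fail)  → match P4@[44:44]
i=45 'a': node 1→1 (via fail)  → match P4@[45:45]
i=46 'b': node 1→2  → match P5@[45:46]
i=47 'c': node 2→3  → match P1@[46:47]

Matches: [[0,4],[1,5],[2,1],[3,4],[4,5],[5,1],[6,4],[7,5],[8,0],[8,4],[9,4],[10,4],[12,7],[13,2],[13,4],[14,5],[16,4],[17,5],[19,4],[20,5],[21,1],[22,7],[23,1],[24,7],[25,1],[27,4],[28,4],[29,5],[30,1],[31,4],[32,5],[33,0],[33,4],[34,5],[35,4],[36,4],[37,4],[38,5],[42,4],[43,4],[44,4],[45,4],[46,5],[47,1]]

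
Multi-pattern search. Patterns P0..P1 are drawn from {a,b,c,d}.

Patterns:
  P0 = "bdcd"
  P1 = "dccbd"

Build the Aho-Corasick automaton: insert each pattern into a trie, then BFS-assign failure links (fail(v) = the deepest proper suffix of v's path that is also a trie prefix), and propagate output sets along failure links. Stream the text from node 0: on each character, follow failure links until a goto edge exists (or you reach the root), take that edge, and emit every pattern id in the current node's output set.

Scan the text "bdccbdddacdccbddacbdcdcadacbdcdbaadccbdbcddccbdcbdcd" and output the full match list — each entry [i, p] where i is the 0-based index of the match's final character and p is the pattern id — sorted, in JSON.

Build automaton:
Trie (insert patterns):
  n0 'ε': b→1 d→5
  n1 'b': d→2
  n2 'bd': c→3
  n3 'bdc': d→4
  n4 'bdcd': ·  ←P0
  n5 'd': c→6
  n6 'dc': c→7
  n7 'dcc': b→8
  n8 'dccb': d→9
  n9 'dccbd': ·  ←P1

Failure links (BFS by depth):
  fail(1) 'b': from fail(0)=0 chase 'b': 0 ⇒ 0;  out=∅∪out(0)=∅
  fail(5) 'd': from fail(0)=0 chase 'd': 0 ⇒ 0;  out=∅∪out(0)=∅
  fail(2) 'bd': from fail(1)=0 chase 'd': 0 ⇒ 5;  out=∅∪out(5)=∅
  fail(6) 'dc': from fail(5)=0 chase 'c': 0 ⇒ 0;  out=∅∪out(0)=∅
  fail(3) 'bdc': from fail(2)=5 chase 'c': 5 ⇒ 6;  out=∅∪out(6)=∅
  fail(7) 'dcc': from fail(6)=0 chase 'c': 0 ⇒ 0;  out=∅∪out(0)=∅
  fail(4) 'bdcd': from fail(3)=6 chase 'd': 6→0 ⇒ 5;  out={0}∪out(5)={0}
  fail(8) 'dccb': from fail(7)=0 chase 'b': 0 ⇒ 1;  out=∅∪out(1)=∅
  fail(9) 'dccbd': from fail(8)=1 chase 'd': 1 ⇒ 2;  out={1}∪out(2)={1}

Scan:
i=0 'b': node 0→1
i=1 'd': node 1→2
i=2 'c': node 2→3
i=3 'c': node 3→7 (fail-walked)
i=4 'b': node 7→8
i=5 'd': node 8→9  ** P1@[1:5]
i=6 'd': node 9→5 (fail-walked)
i=7 'd': node 5→5 (fail-walked)
i=8 'a': node 5→0 (fail-walked)
i=9 'c': node 0→0
i=10 'd': node 0→5
i=11 'c': node 5→6
i=12 'c': node 6→7
i=13 'b': node 7→8
i=14 'd': node 8→9  ** P1@[10:14]
i=15 'd': node 9→5 (fail-walked)
i=16 'a': node 5→0 (fail-walked)
i=17 'c': node 0→0
i=18 'b': node 0→1
i=19 'd': node 1→2
i=20 'c': node 2→3
i=21 'd': node 3→4  ** P0@[18:21]
i=22 'c': node 4→6 (fail-walked)
i=23 'a': node 6→0 (fail-walked)
i=24 'd': node 0→5
i=25 'a': node 5→0 (fail-walked)
i=26 'c': node 0→0
i=27 'b': node 0→1
i=28 'd': node 1→2
i=29 'c': node 2→3
i=30 'd': node 3→4  ** P0@[27:30]
i=31 'b': node 4→1 (fail-walked)
i=32 'a': node 1→0 (fail-walked)
i=33 'a': node 0→0
i=34 'd': node 0→5
i=35 'c': node 5→6
i=36 'c': node 6→7
i=37 'b': node 7→8
i=38 'd': node 8→9  ** P1@[34:38]
i=39 'b': node 9→1 (fail-walked)
i=40 'c': node 1→0 (fail-walked)
i=41 'd': node 0→5
i=42 'd': node 5→5 (fail-walked)
i=43 'c': node 5→6
i=44 'c': node 6→7
i=45 'b': node 7→8
i=46 'd': node 8→9  ** P1@[42:46]
i=47 'c': node 9→3 (fail-walked)
i=48 'b': node 3→1 (fail-walked)
i=49 'd': node 1→2
i=50 'c': node 2→3
i=51 'd': node 3→4  ** P0@[48:51]

Result: [[5,1],[14,1],[21,0],[30,0],[38,1],[46,1],[51,0]]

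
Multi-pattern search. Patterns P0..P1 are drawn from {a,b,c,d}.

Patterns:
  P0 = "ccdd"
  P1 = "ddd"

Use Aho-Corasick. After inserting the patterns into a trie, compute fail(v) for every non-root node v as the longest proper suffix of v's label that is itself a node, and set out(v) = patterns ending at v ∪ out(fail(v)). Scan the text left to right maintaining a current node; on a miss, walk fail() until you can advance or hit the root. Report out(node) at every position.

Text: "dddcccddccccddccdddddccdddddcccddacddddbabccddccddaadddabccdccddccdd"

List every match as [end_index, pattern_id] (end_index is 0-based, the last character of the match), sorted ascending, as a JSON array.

Build automaton:
Trie (insert patterns):
  0='ε' goto c→1 d→5
  1='c' goto c→2
  2='cc' goto d→3
  3='ccd' goto d→4
  4='ccdd' goto ·  ←P0
  5='d' goto d→6
  6='dd' goto d→7
  7='ddd' goto ·  ←P1

Failure links (BFS by depth):
  n1('c'): parent n0 fail=0; on 'c' 0 → fail=0;  out ∅∪∅=∅
  n5('d'): parent n0 fail=0; on 'd' 0 → fail=0;  out ∅∪∅=∅
  n2('cc'): parent n1 fail=0; on 'c' 0 → fail=1;  out ∅∪∅=∅
  n6('dd'): parent n5 fail=0; on 'd' 0 → fail=5;  out ∅∪∅=∅
  n3('ccd'): parent n2 fail=1; on 'd' 1→0 → fail=5;  out ∅∪∅=∅
  n7('ddd'): parent n6 fail=5; on 'd' 5 → fail=6;  out {1}∪∅={1}
  n4('ccdd'): parent n3 fail=5; on 'd' 5 → fail=6;  out {0}∪∅={0}

Text stream:
i=0 'd': node 0→5
i=1 'd': node 5→6
i=2 'd': node 6→7  ** P1@[0:2]
i=3 'c': node 7→1 (fail-walked)
i=4 'c': node 1→2
i=5 'c': node 2→2 (fail-walked)
i=6 'd': node 2→3
i=7 'd': node 3→4  ** P0@[4:7]
i=8 'c': node 4→1 (fail-walked)
i=9 'c': node 1→2
i=10 'c': node 2→2 (fail-walked)
i=11 'c': node 2→2 (fail-walked)
i=12 'd': node 2→3
i=13 'd': node 3→4  ** P0@[10:13]
i=14 'c': node 4→1 (fail-walked)
i=15 'c': node 1→2
i=16 'd': node 2→3
i=17 'd': node 3→4  ** P0@[14:17]
i=18 'd': node 4→7 (fail-walked)  ** P1@[16:18]
i=19 'd': node 7→7 (fail-walked)  ** P1@[17:19]
i=20 'd': node 7→7 (fail-walked)  ** P1@[18:20]
i=21 'c': node 7→1 (fail-walked)
i=22 'c': node 1→2
i=23 'd': node 2→3
i=24 'd': node 3→4  ** P0@[21:24]
i=25 'd': node 4→7 (fail-walked)  ** P1@[23:25]
i=26 'd': node 7→7 (fail-walked)  ** P1@[24:26]
i=27 'd': node 7→7 (fail-walked)  ** P1@[25:27]
i=28 'c': node 7→1 (fail-walked)
i=29 'c': node 1→2
i=30 'c': node 2→2 (fail-walked)
i=31 'd': node 2→3
i=32 'd': node 3→4  ** P0@[29:32]
i=33 'a': node 4→0 (fail-walked)
i=34 'c': node 0→1
i=35 'd': node 1→5 (fail-walked)
i=36 'd': node 5→6
i=37 'd': node 6→7  ** P1@[35:37]
i=38 'd': node 7→7 (fail-walked)  ** P1@[36:38]
i=39 'b': node 7→0 (fail-walked)
i=40 'a': node 0→0
i=41 'b': node 0→0
i=42 'c': node 0→1
i=43 'c': node 1→2
i=44 'd': node 2→3
i=45 'd': node 3→4  ** P0@[42:45]
i=46 'c': node 4→1 (fail-walked)
i=47 'c': node 1→2
i=48 'd': node 2→3
i=49 'd': node 3→4  ** P0@[46:49]
i=50 'a': node 4→0 (fail-walked)
i=51 'a': node 0→0
i=52 'd': node 0→5
i=53 'd': node 5→6
i=54 'd': node 6→7  ** P1@[52:54]
i=55 'a': node 7→0 (fail-walked)
i=56 'b': node 0→0
i=57 'c': node 0→1
i=58 'c': node 1→2
i=59 'd': node 2→3
i=60 'c': node 3→1 (fail-walked)
i=61 'c': node 1→2
i=62 'd': node 2→3
i=63 'd': node 3→4  ** P0@[60:63]
i=64 'c': node 4→1 (fail-walked)
i=65 'c': node 1→2
i=66 'd': node 2→3
i=67 'd': node 3→4  ** P0@[64:67]

All matches (sorted): [[2,1],[7,0],[13,0],[17,0],[18,1],[19,1],[20,1],[24,0],[25,1],[26,1],[27,1],[32,0],[37,1],[38,1],[45,0],[49,0],[54,1],[63,0],[67,0]]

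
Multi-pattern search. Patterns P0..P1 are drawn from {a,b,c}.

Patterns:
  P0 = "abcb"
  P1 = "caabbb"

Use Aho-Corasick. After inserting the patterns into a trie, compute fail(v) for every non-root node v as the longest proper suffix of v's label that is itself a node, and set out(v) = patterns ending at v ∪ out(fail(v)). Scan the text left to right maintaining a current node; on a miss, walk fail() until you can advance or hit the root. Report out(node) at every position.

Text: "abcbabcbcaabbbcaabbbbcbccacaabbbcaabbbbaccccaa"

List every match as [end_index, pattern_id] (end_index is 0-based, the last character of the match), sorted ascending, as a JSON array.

Build automaton:
Trie nodes:
  0='ε' goto a→1 c→5
  1='a' goto b→2
  2='ab' goto c→3
  3='abc' goto b→4
  4='abcb' goto ·  [P0 ends]
  5='c' goto a→6
  6='ca' goto a→7
  7='caa' goto b→8
  8='caab' goto b→9
  9='caabb' goto b→10
  10='caabbb' goto ·  [P1 ends]

BFS fail/out derivation:
  n1('a'): parent n0 fail=0; on 'a' 0 → fail=0;  out ∅∪∅=∅
  n5('c'): parent n0 fail=0; on 'c' 0 → fail=0;  out ∅∪∅=∅
  n2('ab'): parent n1 fail=0; on 'b' 0 → fail=0;  out ∅∪∅=∅
  n6('ca'): parent n5 fail=0; on 'a' 0 → fail=1;  out ∅∪∅=∅
  n3('abc'): parent n2 fail=0; on 'c' 0 → fail=5;  out ∅∪∅=∅
  n7('caa'): parent n6 fail=1; on 'a' 1→0 → fail=1;  out ∅∪∅=∅
  n4('abcb'): parent n3 fail=5; on 'b' 5→0 → fail=0;  out {0}∪∅={0}
  n8('caab'): parent n7 fail=1; on 'b' 1 → fail=2;  out ∅∪∅=∅
  n9('caabb'): parent n8 fail=2; on 'b' 2→0 → fail=0;  out ∅∪∅=∅
  n10('caabbb'): parent n9 fail=0; on 'b' 0 → fail=0;  out {1}∪∅={1}

Scan:
pos 0 'a': at 1
pos 1 'b': at 2
pos 2 'c': at 3
pos 3 'b': at 4  → match P0@[0:3]
pos 4 'a': at 1 ·f
pos 5 'b': at 2
pos 6 'c': at 3
pos 7 'b': at 4  → match P0@[4:7]
pos 8 'c': at 5 ·f
pos 9 'a': at 6
pos 10 'a': at 7
pos 11 'b': at 8
pos 12 'b': at 9
pos 13 'b': at 10  → match P1@[8:13]
pos 14 'c': at 5 ·f
pos 15 'a': at 6
pos 16 'a': at 7
pos 17 'b': at 8
pos 18 'b': at 9
pos 19 'b': at 10  → match P1@[14:19]
pos 20 'b': at 0 ·f
pos 21 'c': at 5
pos 22 'b': at 0 ·f
pos 23 'c': at 5
pos 24 'c': at 5 ·f
pos 25 'a': at 6
pos 26 'c': at 5 ·f
pos 27 'a': at 6
pos 28 'a': at 7
pos 29 'b': at 8
pos 30 'b': at 9
pos 31 'b': at 10  → match P1@[26:31]
pos 32 'c': at 5 ·f
pos 33 'a': at 6
pos 34 'a': at 7
pos 35 'b': at 8
pos 36 'b': at 9
pos 37 'b': at 10  → match P1@[32:37]
pos 38 'b': at 0 ·f
pos 39 'a': at 1
pos 40 'c': at 5 ·f
pos 41 'c': at 5 ·f
pos 42 'c': at 5 ·f
pos 43 'c': at 5 ·f
pos 44 'a': at 6
pos 45 'a': at 7

All matches (sorted): [[3,0],[7,0],[13,1],[19,1],[31,1],[37,1]]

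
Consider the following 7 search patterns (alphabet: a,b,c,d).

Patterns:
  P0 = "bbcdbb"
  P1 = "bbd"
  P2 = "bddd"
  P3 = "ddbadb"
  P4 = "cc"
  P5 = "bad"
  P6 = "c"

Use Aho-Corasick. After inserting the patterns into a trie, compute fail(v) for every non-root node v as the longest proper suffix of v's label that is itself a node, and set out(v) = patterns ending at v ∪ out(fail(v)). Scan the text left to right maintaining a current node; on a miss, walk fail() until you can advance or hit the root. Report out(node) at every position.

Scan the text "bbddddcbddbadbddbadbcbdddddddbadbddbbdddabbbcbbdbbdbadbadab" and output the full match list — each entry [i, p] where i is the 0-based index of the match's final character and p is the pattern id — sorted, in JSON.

Build:
Trie nodes:
  0='ε' goto b→1 c→17 d→11
  1='b' goto a→19 b→2 d→8
  2='bb' goto c→3 d→7
  3='bbc' goto d→4
  4='bbcd' goto b→5
  5='bbcdb' goto b→6
  6='bbcdbb' goto ·  [P0 ends]
  7='bbd' goto ·  [P1 ends]
  8='bd' goto d→9
  9='bdd' goto d→10
  10='bddd' goto ·  [P2 ends]
  11='d' goto d→12
  12='dd' goto b→13
  13='ddb' goto a→14
  14='ddba' goto d→15
  15='ddbad' goto b→16
  16='ddbadb' goto ·  [P3 ends]
  17='c' goto c→18  [P6 ends]
  18='cc' goto ·  [P4 ends]
  19='ba' goto d→20
  20='bad' goto ·  [P5 ends]

Failure links (BFS by depth):
  fail(1) 'b': from fail(0)=0 chase 'b': 0 ⇒ 0;  out=∅∪out(0)=∅
  fail(11) 'd': from fail(0)=0 chase 'd': 0 ⇒ 0;  out=∅∪out(0)=∅
  fail(17) 'c': from fail(0)=0 chase 'c': 0 ⇒ 0;  out={6}∪out(0)={6}
  fail(2) 'bb': from fail(1)=0 chase 'b': 0 ⇒ 1;  out=∅∪out(1)=∅
  fail(8) 'bd': from fail(1)=0 chase 'd': 0 ⇒ 11;  out=∅∪out(11)=∅
  fail(12) 'dd': from fail(11)=0 chase 'd': 0 ⇒ 11;  out=∅∪out(11)=∅
  fail(18) 'cc': from fail(17)=0 chase 'c': 0 ⇒ 17;  out={4}∪out(17)={4,6}
  fail(19) 'ba': from fail(1)=0 chase 'a': 0 ⇒ 0;  out=∅∪out(0)=∅
  fail(3) 'bbc': from fail(2)=1 chase 'c': 1→0 ⇒ 17;  out=∅∪out(17)={6}
  fail(7) 'bbd': from fail(2)=1 chase 'd': 1 ⇒ 8;  out={1}∪out(8)={1}
  fail(9) 'bdd': from fail(8)=11 chase 'd': 11 ⇒ 12;  out=∅∪out(12)=∅
  fail(13) 'ddb': from fail(12)=11 chase 'b': 11→0 ⇒ 1;  out=∅∪out(1)=∅
  fail(20) 'bad': from fail(19)=0 chase 'd': 0 ⇒ 11;  out={5}∪out(11)={5}
  fail(4) 'bbcd': from fail(3)=17 chase 'd': 17→0 ⇒ 11;  out=∅∪out(11)=∅
  fail(10) 'bddd': from fail(9)=12 chase 'd': 12→11 ⇒ 12;  out={2}∪out(12)={2}
  fail(14) 'ddba': from fail(13)=1 chase 'a': 1 ⇒ 19;  out=∅∪out(19)=∅
  fail(5) 'bbcdb': from fail(4)=11 chase 'b': 11→0 ⇒ 1;  out=∅∪out(1)=∅
  fail(15) 'ddbad': from fail(14)=19 chase 'd': 19 ⇒ 20;  out=∅∪out(20)={5}
  fail(6) 'bbcdbb': from fail(5)=1 chase 'b': 1 ⇒ 2;  out={0}∪out(2)={0}
  fail(16) 'ddbadb': from fail(15)=20 chase 'b': 20→11→0 ⇒ 1;  out={3}∪out(1)={3}

Run:
[0] read 'b'  n0⇒n1
[1] read 'b'  n1⇒n2
[2] read 'd'  n2⇒n7  ** P1@[0:2]
[3] read 'd'  n7⇒n9 ·f
[4] read 'd'  n9⇒n10  ** P2@[1:4]
[5] read 'd'  n10⇒n12 ·f
[6] read 'c'  n12⇒n17 ·f  ** P6@[6:6]
[7] read 'b'  n17⇒n1 ·f
[8] read 'd'  n1⇒n8
[9] read 'd'  n8⇒n9
[10] read 'b'  n9⇒n13 ·f
[11] read 'a'  n13⇒n14
[12] read 'd'  n14⇒n15  ** P5@[10:12]
[13] read 'b'  n15⇒n16  ** P3@[8:13]
[14] read 'd'  n16⇒n8 ·f
[15] read 'd'  n8⇒n9
[16] read 'b'  n9⇒n13 ·f
[17] read 'a'  n13⇒n14
[18] read 'd'  n14⇒n15  ** P5@[16:18]
[19] read 'b'  n15⇒n16  ** P3@[14:19]
[20] read 'c'  n16⇒n17 ·f  ** P6@[20:20]
[21] read 'b'  n17⇒n1 ·f
[22] read 'd'  n1⇒n8
[23] read 'd'  n8⇒n9
[24] read 'd'  n9⇒n10  ** P2@[21:24]
[25] read 'd'  n10⇒n12 ·f
[26] read 'd'  n12⇒n12 ·f
[27] read 'd'  n12⇒n12 ·f
[28] read 'd'  n12⇒n12 ·f
[29] read 'b'  n12⇒n13
[30] read 'a'  n13⇒n14
[31] read 'd'  n14⇒n15  ** P5@[29:31]
[32] read 'b'  n15⇒n16  ** P3@[27:32]
[33] read 'd'  n16⇒n8 ·f
[34] read 'd'  n8⇒n9
[35] read 'b'  n9⇒n13 ·f
[36] read 'b'  n13⇒n2 ·f
[37] read 'd'  n2⇒n7  ** P1@[35:37]
[38] read 'd'  n7⇒n9 ·f
[39] read 'd'  n9⇒n10  ** P2@[36:39]
[40] read 'a'  n10⇒n0 ·f
[41] read 'b'  n0⇒n1
[42] read 'b'  n1⇒n2
[43] read 'b'  n2⇒n2 ·f
[44] read 'c'  n2⇒n3  ** P6@[44:44]
[45] read 'b'  n3⇒n1 ·f
[46] read 'b'  n1⇒n2
[47] read 'd'  n2⇒n7  ** P1@[45:47]
[48] read 'b'  n7⇒n1 ·f
[49] read 'b'  n1⇒n2
[50] read 'd'  n2⇒n7  ** P1@[48:50]
[51] read 'b'  n7⇒n1 ·f
[52] read 'a'  n1⇒n19
[53] read 'd'  n19⇒n20  ** P5@[51:53]
[54] read 'b'  n20⇒n1 ·f
[55] read 'a'  n1⇒n19
[56] read 'd'  n19⇒n20  ** P5@[54:56]
[57] read 'a'  n20⇒n0 ·f
[58] read 'b'  n0⇒n1

Result: [[2,1],[4,2],[6,6],[12,5],[13,3],[18,5],[19,3],[20,6],[24,2],[31,5],[32,3],[37,1],[39,2],[44,6],[47,1],[50,1],[53,5],[56,5]]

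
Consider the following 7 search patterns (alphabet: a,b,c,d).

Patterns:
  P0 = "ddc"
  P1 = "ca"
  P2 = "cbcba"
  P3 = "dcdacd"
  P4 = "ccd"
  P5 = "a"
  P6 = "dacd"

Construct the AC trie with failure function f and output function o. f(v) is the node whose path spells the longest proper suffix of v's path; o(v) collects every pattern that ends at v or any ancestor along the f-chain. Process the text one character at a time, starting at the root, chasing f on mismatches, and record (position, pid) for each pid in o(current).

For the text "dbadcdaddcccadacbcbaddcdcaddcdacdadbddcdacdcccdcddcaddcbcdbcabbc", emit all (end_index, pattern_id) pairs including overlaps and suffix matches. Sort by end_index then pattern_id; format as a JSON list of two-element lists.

Construct AC machine:
Trie nodes:
  0='ε' goto a→17 c→4 d→1
  1='d' goto a→18 c→10 d→2
  2='dd' goto c→3
  3='ddc' goto ·  [P0 ends]
  4='c' goto a→5 b→6 c→15
  5='ca' goto ·  [P1 ends]
  6='cb' goto c→7
  7='cbc' goto b→8
  8='cbcb' goto a→9
  9='cbcba' goto ·  [P2 ends]
  10='dc' goto d→11
  11='dcd' goto a→12
  12='dcda' goto c→13
  13='dcdac' goto d→14
  14='dcdacd' goto ·  [P3 ends]
  15='cc' goto d→16
  16='ccd' goto ·  [P4 ends]
  17='a' goto ·  [P5 ends]
  18='da' goto c→19
  19='dac' goto d→20
  20='dacd' goto ·  [P6 ends]

BFS fail/out derivation:
  fail(1) 'd': from fail(0)=0 chase 'd': 0 ⇒ 0;  out=∅∪out(0)=∅
  fail(4) 'c': from fail(0)=0 chase 'c': 0 ⇒ 0;  out=∅∪out(0)=∅
  fail(17) 'a': from fail(0)=0 chase 'a': 0 ⇒ 0;  out={5}∪out(0)={5}
  fail(2) 'dd': from fail(1)=0 chase 'd': 0 ⇒ 1;  out=∅∪out(1)=∅
  fail(5) 'ca': from fail(4)=0 chase 'a': 0 ⇒ 17;  out={1}∪out(17)={1,5}
  fail(6) 'cb': from fail(4)=0 chase 'b': 0 ⇒ 0;  out=∅∪out(0)=∅
  fail(10) 'dc': from fail(1)=0 chase 'c': 0 ⇒ 4;  out=∅∪out(4)=∅
  fail(15) 'cc': from fail(4)=0 chase 'c': 0 ⇒ 4;  out=∅∪out(4)=∅
  fail(18) 'da': from fail(1)=0 chase 'a': 0 ⇒ 17;  out=∅∪out(17)={5}
  fail(3) 'ddc': from fail(2)=1 chase 'c': 1 ⇒ 10;  out={0}∪out(10)={0}
  fail(7) 'cbc': from fail(6)=0 chase 'c': 0 ⇒ 4;  out=∅∪out(4)=∅
  fail(11) 'dcd': from fail(10)=4 chase 'd': 4→0 ⇒ 1;  out=∅∪out(1)=∅
  fail(16) 'ccd': from fail(15)=4 chase 'd': 4→0 ⇒ 1;  out={4}∪out(1)={4}
  fail(19) 'dac': from fail(18)=17 chase 'c': 17→0 ⇒ 4;  out=∅∪out(4)=∅
  fail(8) 'cbcb': from fail(7)=4 chase 'b': 4 ⇒ 6;  out=∅∪out(6)=∅
  fail(12) 'dcda': from fail(11)=1 chase 'a': 1 ⇒ 18;  out=∅∪out(18)={5}
  fail(20) 'dacd': from fail(19)=4 chase 'd': 4→0 ⇒ 1;  out={6}∪out(1)={6}
  fail(9) 'cbcba': from fail(8)=6 chase 'a': 6→0 ⇒ 17;  out={2}∪out(17)={2,5}
  fail(13) 'dcdac': from fail(12)=18 chase 'c': 18 ⇒ 19;  out=∅∪out(19)=∅
  fail(14) 'dcdacd': from fail(13)=19 chase 'd': 19 ⇒ 20;  out={3}∪out(20)={3,6}

Run:
i=0 'd': node 0→1
i=1 'b': node 1→0 (fail-walked)
i=2 'a': node 0→17  ** P5@[2:2]
i=3 'd': node 17→1 (fail-walked)
i=4 'c': node 1→10
i=5 'd': node 10→11
i=6 'a': node 11→12  ** P5@[6:6]
i=7 'd': node 12→1 (fail-walked)
i=8 'd': node 1→2
i=9 'c': node 2→3  ** P0@[7:9]
i=10 'c': node 3→15 (fail-walked)
i=11 'c': node 15→15 (fail-walked)
i=12 'a': node 15→5 (fail-walked)  ** P1@[11:12],P5@[12:12]
i=13 'd': node 5→1 (fail-walked)
i=14 'a': node 1→18  ** P5@[14:14]
i=15 'c': node 18→19
i=16 'b': node 19→6 (fail-walked)
i=17 'c': node 6→7
i=18 'b': node 7→8
i=19 'a': node 8→9  ** P2@[15:19],P5@[19:19]
i=20 'd': node 9→1 (fail-walked)
i=21 'd': node 1→2
i=22 'c': node 2→3  ** P0@[20:22]
i=23 'd': node 3→11 (fail-walked)
i=24 'c': node 11→10 (fail-walked)
i=25 'a': node 10→5 (fail-walked)  ** P1@[24:25],P5@[25:25]
i=26 'd': node 5→1 (fail-walked)
i=27 'd': node 1→2
i=28 'c': node 2→3  ** P0@[26:28]
i=29 'd': node 3→11 (fail-walked)
i=30 'a': node 11→12  ** P5@[30:30]
i=31 'c': node 12→13
i=32 'd': node 13→14  ** P3@[27:32],P6@[29:32]
i=33 'a': node 14→18 (fail-walked)  ** P5@[33:33]
i=34 'd': node 18→1 (fail-walked)
i=35 'b': node 1→0 (fail-walked)
i=36 'd': node 0→1
i=37 'd': node 1→2
i=38 'c': node 2→3  ** P0@[36:38]
i=39 'd': node 3→11 (fail-walked)
i=40 'a': node 11→12  ** P5@[40:40]
i=41 'c': node 12→13
i=42 'd': node 13→14  ** P3@[37:42],P6@[39:42]
i=43 'c': node 14→10 (fail-walked)
i=44 'c': node 10→15 (fail-walked)
i=45 'c': node 15→15 (fail-walked)
i=46 'd': node 15→16  ** P4@[44:46]
i=47 'c': node 16→10 (fail-walked)
i=48 'd': node 10→11
i=49 'd': node 11→2 (fail-walked)
i=50 'c': node 2→3  ** P0@[48:50]
i=51 'a': node 3→5 (fail-walked)  ** P1@[50:51],P5@[51:51]
i=52 'd': node 5→1 (fail-walked)
i=53 'd': node 1→2
i=54 'c': node 2→3  ** P0@[52:54]
i=55 'b': node 3→6 (fail-walked)
i=56 'c': node 6→7
i=57 'd': node 7→1 (fail-walked)
i=58 'b': node 1→0 (fail-walked)
i=59 'c': node 0→4
i=60 'a': node 4→5  ** P1@[59:60],P5@[60:60]
i=61 'b': node 5→0 (fail-walked)
i=62 'b': node 0→0
i=63 'c': node 0→4

Matches: [[2,5],[6,5],[9,0],[12,1],[12,5],[14,5],[19,2],[19,5],[22,0],[25,1],[25,5],[28,0],[30,5],[32,3],[32,6],[33,5],[38,0],[40,5],[42,3],[42,6],[46,4],[50,0],[51,1],[51,5],[54,0],[60,1],[60,5]]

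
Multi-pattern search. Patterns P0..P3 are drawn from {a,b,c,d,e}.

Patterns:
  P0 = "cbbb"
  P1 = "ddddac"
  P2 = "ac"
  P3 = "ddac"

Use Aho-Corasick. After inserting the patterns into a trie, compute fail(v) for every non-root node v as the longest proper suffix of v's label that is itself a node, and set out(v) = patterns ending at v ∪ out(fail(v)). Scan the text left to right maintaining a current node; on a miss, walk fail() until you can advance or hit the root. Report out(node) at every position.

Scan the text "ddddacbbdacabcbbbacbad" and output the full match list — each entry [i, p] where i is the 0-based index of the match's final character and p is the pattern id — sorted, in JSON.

Build:
Trie nodes:
  n0 'ε': a→11 c→1 d→5
  n1 'c': b→2
  n2 'cb': b→3
  n3 'cbb': b→4
  n4 'cbbb': ·  ←P0
  n5 'd': d→6
  n6 'dd': a→13 d→7
  n7 'ddd': d→8
  n8 'dddd': a→9
  n9 'dddda': c→10
  n10 'ddddac': ·  ←P1
  n11 'a': c→12
  n12 'ac': ·  ←P2
  n13 'dda': c→14
  n14 'ddac': ·  ←P3

Failure links (BFS by depth):
  fail(1) 'c': from fail(0)=0 chase 'c': 0 ⇒ 0;  out=∅∪out(0)=∅
  fail(5) 'd': from fail(0)=0 chase 'd': 0 ⇒ 0;  out=∅∪out(0)=∅
  fail(11) 'a': from fail(0)=0 chase 'a': 0 ⇒ 0;  out=∅∪out(0)=∅
  fail(2) 'cb': from fail(1)=0 chase 'b': 0 ⇒ 0;  out=∅∪out(0)=∅
  fail(6) 'dd': from fail(5)=0 chase 'd': 0 ⇒ 5;  out=∅∪out(5)=∅
  fail(12) 'ac': from fail(11)=0 chase 'c': 0 ⇒ 1;  out={2}∪out(1)={2}
  fail(3) 'cbb': from fail(2)=0 chase 'b': 0 ⇒ 0;  out=∅∪out(0)=∅
  fail(7) 'ddd': from fail(6)=5 chase 'd': 5 ⇒ 6;  out=∅∪out(6)=∅
  fail(13) 'dda': from fail(6)=5 chase 'a': 5→0 ⇒ 11;  out=∅∪out(11)=∅
  fail(4) 'cbbb': from fail(3)=0 chase 'b': 0 ⇒ 0;  out={0}∪out(0)={0}
  fail(8) 'dddd': from fail(7)=6 chase 'd': 6 ⇒ 7;  out=∅∪out(7)=∅
  fail(14) 'ddac': from fail(13)=11 chase 'c': 11 ⇒ 12;  out={3}∪out(12)={2,3}
  fail(9) 'dddda': from fail(8)=7 chase 'a': 7→6 ⇒ 13;  out=∅∪out(13)=∅
  fail(10) 'ddddac': from fail(9)=13 chase 'c': 13 ⇒ 14;  out={1}∪out(14)={1,2,3}

Scan:
[0] read 'd'  n0⇒n5
[1] read 'd'  n5⇒n6
[2] read 'd'  n6⇒n7
[3] read 'd'  n7⇒n8
[4] read 'a'  n8⇒n9
[5] read 'c'  n9⇒n10  → match P1@[0:5],P2@[4:5],P3@[2:5]
[6] read 'b'  n10⇒n2 (fail-walked)
[7] read 'b'  n2⇒n3
[8] read 'd'  n3⇒n5 (fail-walked)
[9] read 'a'  n5⇒n11 (fail-walked)
[10] read 'c'  n11⇒n12  → match P2@[9:10]
[11] read 'a'  n12⇒n11 (fail-walked)
[12] read 'b'  n11⇒n0 (fail-walked)
[13] read 'c'  n0⇒n1
[14] read 'b'  n1⇒n2
[15] read 'b'  n2⇒n3
[16] read 'b'  n3⇒n4  → match P0@[13:16]
[17] read 'a'  n4⇒n11 (fail-walked)
[18] read 'c'  n11⇒n12  → match P2@[17:18]
[19] read 'b'  n12⇒n2 (fail-walked)
[20] read 'a'  n2⇒n11 (fail-walked)
[21] read 'd'  n11⇒n5 (fail-walked)

All matches (sorted): [[5,1],[5,2],[5,3],[10,2],[16,0],[18,2]]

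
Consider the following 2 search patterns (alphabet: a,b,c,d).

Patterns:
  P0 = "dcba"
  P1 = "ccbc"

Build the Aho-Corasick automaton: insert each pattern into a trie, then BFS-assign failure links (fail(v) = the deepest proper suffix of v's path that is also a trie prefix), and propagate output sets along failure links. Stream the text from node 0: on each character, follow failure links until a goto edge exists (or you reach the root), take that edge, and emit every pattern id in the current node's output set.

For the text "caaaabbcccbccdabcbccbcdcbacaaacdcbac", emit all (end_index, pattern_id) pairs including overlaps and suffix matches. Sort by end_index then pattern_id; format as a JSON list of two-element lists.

Build automaton:
Trie nodes:
  0='ε' goto c→5 d→1
  1='d' goto c→2
  2='dc' goto b→3
  3='dcb' goto a→4
  4='dcba' goto ·  [P0 ends]
  5='c' goto c→6
  6='cc' goto b→7
  7='ccb' goto c→8
  8='ccbc' goto ·  [P1 ends]

Failure links (BFS by depth):
  fail(1) 'd': from fail(0)=0 chase 'd': 0 ⇒ 0;  out=∅∪out(0)=∅
  fail(5) 'c': from fail(0)=0 chase 'c': 0 ⇒ 0;  out=∅∪out(0)=∅
  fail(2) 'dc': from fail(1)=0 chase 'c': 0 ⇒ 5;  out=∅∪out(5)=∅
  fail(6) 'cc': from fail(5)=0 chase 'c': 0 ⇒ 5;  out=∅∪out(5)=∅
  fail(3) 'dcb': from fail(2)=5 chase 'b': 5→0 ⇒ 0;  out=∅∪out(0)=∅
  fail(7) 'ccb': from fail(6)=5 chase 'b': 5→0 ⇒ 0;  out=∅∪out(0)=∅
  fail(4) 'dcba': from fail(3)=0 chase 'a': 0 ⇒ 0;  out={0}∪out(0)={0}
  fail(8) 'ccbc': from fail(7)=0 chase 'c': 0 ⇒ 5;  out={1}∪out(5)={1}

Text stream:
[0] read 'c'  n0⇒n5
[1] read 'a'  n5⇒n0 (fail-walked)
[2] read 'a'  n0⇒n0
[3] read 'a'  n0⇒n0
[4] read 'a'  n0⇒n0
[5] read 'b'  n0⇒n0
[6] read 'b'  n0⇒n0
[7] read 'c'  n0⇒n5
[8] read 'c'  n5⇒n6
[9] read 'c'  n6⇒n6 (fail-walked)
[10] read 'b'  n6⇒n7
[11] read 'c'  n7⇒n8  emit P1@[8:11]
[12] read 'c'  n8⇒n6 (fail-walked)
[13] read 'd'  n6⇒n1 (fail-walked)
[14] read 'a'  n1⇒n0 (fail-walked)
[15] read 'b'  n0⇒n0
[16] read 'c'  n0⇒n5
[17] read 'b'  n5⇒n0 (fail-walked)
[18] read 'c'  n0⇒n5
[19] read 'c'  n5⇒n6
[20] read 'b'  n6⇒n7
[21] read 'c'  n7⇒n8  emit P1@[18:21]
[22] read 'd'  n8⇒n1 (fail-walked)
[23] read 'c'  n1⇒n2
[24] read 'b'  n2⇒n3
[25] read 'a'  n3⇒n4  emit P0@[22:25]
[26] read 'c'  n4⇒n5 (fail-walked)
[27] read 'a'  n5⇒n0 (fail-walked)
[28] read 'a'  n0⇒n0
[29] read 'a'  n0⇒n0
[30] read 'c'  n0⇒n5
[31] read 'd'  n5⇒n1 (fail-walked)
[32] read 'c'  n1⇒n2
[33] read 'b'  n2⇒n3
[34] read 'a'  n3⇒n4  emit P0@[31:34]
[35] read 'c'  n4⇒n5 (fail-walked)

All matches (sorted): [[11,1],[21,1],[25,0],[34,0]]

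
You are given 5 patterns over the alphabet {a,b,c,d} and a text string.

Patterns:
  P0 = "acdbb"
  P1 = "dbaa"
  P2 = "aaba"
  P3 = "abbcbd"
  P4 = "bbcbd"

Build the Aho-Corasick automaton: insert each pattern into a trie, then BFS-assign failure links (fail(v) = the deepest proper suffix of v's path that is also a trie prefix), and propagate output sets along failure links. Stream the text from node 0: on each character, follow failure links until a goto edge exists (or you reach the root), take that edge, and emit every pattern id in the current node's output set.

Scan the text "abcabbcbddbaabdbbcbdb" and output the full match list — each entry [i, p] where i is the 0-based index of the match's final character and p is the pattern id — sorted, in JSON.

Build:
Trie nodes:
  n0 'ε': a→1 b→18 d→6
  n1 'a': a→10 b→13 c→2
  n2 'ac': d→3
  n3 'acd': b→4
  n4 'acdb': b→5
  n5 'acdbb': ·  [P0 ends]
  n6 'd': b→7
  n7 'db': a→8
  n8 'dba': a→9
  n9 'dbaa': ·  [P1 ends]
  n10 'aa': b→11
  n11 'aab': a→12
  n12 'aaba': ·  [P2 ends]
  n13 'ab': b→14
  n14 'abb': c→15
  n15 'abbc': b→16
  n16 'abbcb': d→17
  n17 'abbcbd': ·  [P3 ends]
  n18 'b': b→19
  n19 'bb': c→20
  n20 'bbc': b→21
  n21 'bbcb': d→22
  n22 'bbcbd': ·  [P4 ends]

BFS fail/out derivation:
  fail(1) 'a': from fail(0)=0 chase 'a': 0 ⇒ 0;  out=∅∪out(0)=∅
  fail(6) 'd': from fail(0)=0 chase 'd': 0 ⇒ 0;  out=∅∪out(0)=∅
  fail(18) 'b': from fail(0)=0 chase 'b': 0 ⇒ 0;  out=∅∪out(0)=∅
  fail(2) 'ac': from fail(1)=0 chase 'c': 0 ⇒ 0;  out=∅∪out(0)=∅
  fail(7) 'db': from fail(6)=0 chase 'b': 0 ⇒ 18;  out=∅∪out(18)=∅
  fail(10) 'aa': from fail(1)=0 chase 'a': 0 ⇒ 1;  out=∅∪out(1)=∅
  fail(13) 'ab': from fail(1)=0 chase 'b': 0 ⇒ 18;  out=∅∪out(18)=∅
  fail(19) 'bb': from fail(18)=0 chase 'b': 0 ⇒ 18;  out=∅∪out(18)=∅
  fail(3) 'acd': from fail(2)=0 chase 'd': 0 ⇒ 6;  out=∅∪out(6)=∅
  fail(8) 'dba': from fail(7)=18 chase 'a': 18→0 ⇒ 1;  out=∅∪out(1)=∅
  fail(11) 'aab': from fail(10)=1 chase 'b': 1 ⇒ 13;  out=∅∪out(13)=∅
  fail(14) 'abb': from fail(13)=18 chase 'b': 18 ⇒ 19;  out=∅∪out(19)=∅
  fail(20) 'bbc': from fail(19)=18 chase 'c': 18→0 ⇒ 0;  out=∅∪out(0)=∅
  fail(4) 'acdb': from fail(3)=6 chase 'b': 6 ⇒ 7;  out=∅∪out(7)=∅
  fail(9) 'dbaa': from fail(8)=1 chase 'a': 1 ⇒ 10;  out={1}∪out(10)={1}
  fail(12) 'aaba': from fail(11)=13 chase 'a': 13→18→0 ⇒ 1;  out={2}∪out(1)={2}
  fail(15) 'abbc': from fail(14)=19 chase 'c': 19 ⇒ 20;  out=∅∪out(20)=∅
  fail(21) 'bbcb': from fail(20)=0 chase 'b': 0 ⇒ 18;  out=∅∪out(18)=∅
  fail(5) 'acdbb': from fail(4)=7 chase 'b': 7→18 ⇒ 19;  out={0}∪out(19)={0}
  fail(16) 'abbcb': from fail(15)=20 chase 'b': 20 ⇒ 21;  out=∅∪out(21)=∅
  fail(22) 'bbcbd': from fail(21)=18 chase 'd': 18→0 ⇒ 6;  out={4}∪out(6)={4}
  fail(17) 'abbcbd': from fail(16)=21 chase 'd': 21 ⇒ 22;  out={3}∪out(22)={3,4}

Text stream:
pos 0 'a': at 1
pos 1 'b': at 13
pos 2 'c': at 0 ·f
pos 3 'a': at 1
pos 4 'b': at 13
pos 5 'b': at 14
pos 6 'c': at 15
pos 7 'b': at 16
pos 8 'd': at 17  → match P3@[3:8],P4@[4:8]
pos 9 'd': at 6 ·f
pos 10 'b': at 7
pos 11 'a': at 8
pos 12 'a': at 9  → match P1@[9:12]
pos 13 'b': at 11 ·f
pos 14 'd': at 6 ·f
pos 15 'b': at 7
pos 16 'b': at 19 ·f
pos 17 'c': at 20
pos 18 'b': at 21
pos 19 'd': at 22  → match P4@[15:19]
pos 20 'b': at 7 ·f

All matches (sorted): [[8,3],[8,4],[12,1],[19,4]]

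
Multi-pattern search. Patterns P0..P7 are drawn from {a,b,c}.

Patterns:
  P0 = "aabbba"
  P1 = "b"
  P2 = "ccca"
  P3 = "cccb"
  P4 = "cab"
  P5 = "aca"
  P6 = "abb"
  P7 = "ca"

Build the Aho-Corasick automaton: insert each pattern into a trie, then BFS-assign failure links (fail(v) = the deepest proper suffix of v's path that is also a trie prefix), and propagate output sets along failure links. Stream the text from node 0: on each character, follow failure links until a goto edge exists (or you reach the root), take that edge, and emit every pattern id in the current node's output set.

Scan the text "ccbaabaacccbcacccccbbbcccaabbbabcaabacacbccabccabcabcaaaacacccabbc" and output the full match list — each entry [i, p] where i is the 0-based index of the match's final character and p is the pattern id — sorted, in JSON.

Build automaton:
Trie (insert patterns):
  0='ε' goto a→1 b→7 c→8
  1='a' goto a→2 b→17 c→15
  2='aa' goto b→3
  3='aab' goto b→4
  4='aabb' goto b→5
  5='aabbb' goto a→6
  6='aabbba' goto ·  [P0 ends]
  7='b' goto ·  [P1 ends]
  8='c' goto a→13 c→9
  9='cc' goto c→10
  10='ccc' goto a→11 b→12
  11='ccca' goto ·  [P2 ends]
  12='cccb' goto ·  [P3 ends]
  13='ca' goto b→14  [P7 ends]
  14='cab' goto ·  [P4 ends]
  15='ac' goto a→16
  16='aca' goto ·  [P5 ends]
  17='ab' goto b→18
  18='abb' goto ·  [P6 ends]

BFS fail/out derivation:
  fail(1) 'a': from fail(0)=0 chase 'a': 0 ⇒ 0;  out=∅∪out(0)=∅
  fail(7) 'b': from fail(0)=0 chase 'b': 0 ⇒ 0;  out={1}∪out(0)={1}
  fail(8) 'c': from fail(0)=0 chase 'c': 0 ⇒ 0;  out=∅∪out(0)=∅
  fail(2) 'aa': from fail(1)=0 chase 'a': 0 ⇒ 1;  out=∅∪out(1)=∅
  fail(9) 'cc': from fail(8)=0 chase 'c': 0 ⇒ 8;  out=∅∪out(8)=∅
  fail(13) 'ca': from fail(8)=0 chase 'a': 0 ⇒ 1;  out={7}∪out(1)={7}
  fail(15) 'ac': from fail(1)=0 chase 'c': 0 ⇒ 8;  out=∅∪out(8)=∅
  fail(17) 'ab': from fail(1)=0 chase 'b': 0 ⇒ 7;  out=∅∪out(7)={1}
  fail(3) 'aab': from fail(2)=1 chase 'b': 1 ⇒ 17;  out=∅∪out(17)={1}
  fail(10) 'ccc': from fail(9)=8 chase 'c': 8 ⇒ 9;  out=∅∪out(9)=∅
  fail(14) 'cab': from fail(13)=1 chase 'b': 1 ⇒ 17;  out={4}∪out(17)={1,4}
  fail(16) 'aca': from fail(15)=8 chase 'a': 8 ⇒ 13;  out={5}∪out(13)={5,7}
  fail(18) 'abb': from fail(17)=7 chase 'b': 7→0 ⇒ 7;  out={6}∪out(7)={1,6}
  fail(4) 'aabb': from fail(3)=17 chase 'b': 17 ⇒ 18;  out=∅∪out(18)={1,6}
  fail(11) 'ccca': from fail(10)=9 chase 'a': 9→8 ⇒ 13;  out={2}∪out(13)={2,7}
  fail(12) 'cccb': from fail(10)=9 chase 'b': 9→8→0 ⇒ 7;  out={3}∪out(7)={1,3}
  fail(5) 'aabbb': from fail(4)=18 chase 'b': 18→7→0 ⇒ 7;  out=∅∪out(7)={1}
  fail(6) 'aabbba': from fail(5)=7 chase 'a': 7→0 ⇒ 1;  out={0}∪out(1)={0}

Text stream:
i=0 'c': node 0→8
i=1 'c': node 8→9
i=2 'b': node 9→7 (via fail)  ** P1@[2:2]
i=3 'a': node 7→1 (via fail)
i=4 'a': node 1→2
i=5 'b': node 2→3  ** P1@[5:5]
i=6 'a': node 3→1 (via fail)
i=7 'a': node 1→2
i=8 'c': node 2→15 (via fail)
i=9 'c': node 15→9 (via fail)
i=10 'c': node 9→10
i=11 'b': node 10→12  ** P1@[11:11],P3@[8:11]
i=12 'c': node 12→8 (via fail)
i=13 'a': node 8→13  ** P7@[12:13]
i=14 'c': node 13→15 (via fail)
i=15 'c': node 15→9 (via fail)
i=16 'c': node 9→10
i=17 'c': node 10→10 (via fail)
i=18 'c': node 10→10 (via fail)
i=19 'b': node 10→12  ** P1@[19:19],P3@[16:19]
i=20 'b': node 12→7 (via fail)  ** P1@[20:20]
i=21 'b': node 7→7 (via fail)  ** P1@[21:21]
i=22 'c': node 7→8 (via fail)
i=23 'c': node 8→9
i=24 'c': node 9→10
i=25 'a': node 10→11  ** P2@[22:25],P7@[24:25]
i=26 'a': node 11→2 (via fail)
i=27 'b': node 2→3  ** P1@[27:27]
i=28 'b': node 3→4  ** P1@[28:28],P6@[26:28]
i=29 'b': node 4→5  ** P1@[29:29]
i=30 'a': node 5→6  ** P0@[25:30]
i=31 'b': node 6→17 (via fail)  ** P1@[31:31]
i=32 'c': node 17→8 (via fail)
i=33 'a': node 8→13  ** P7@[32:33]
i=34 'a': node 13→2 (via fail)
i=35 'b': node 2→3  ** P1@[35:35]
i=36 'a': node 3→1 (via fail)
i=37 'c': node 1→15
i=38 'a': node 15→16  ** P5@[36:38],P7@[37:38]
i=39 'c': node 16→15 (via fail)
i=40 'b': node 15→7 (via fail)  ** P1@[40:40]
i=41 'c': node 7→8 (via fail)
i=42 'c': node 8→9
i=43 'a': node 9→13 (via fail)  ** P7@[42:43]
i=44 'b': node 13→14  ** P1@[44:44],P4@[42:44]
i=45 'c': node 14→8 (via fail)
i=46 'c': node 8→9
i=47 'a': node 9→13 (via fail)  ** P7@[46:47]
i=48 'b': node 13→14  ** P1@[48:48],P4@[46:48]
i=49 'c': node 14→8 (via fail)
i=50 'a': node 8→13  ** P7@[49:50]
i=51 'b': node 13→14  ** P1@[51:51],P4@[49:51]
i=52 'c': node 14→8 (via fail)
i=53 'a': node 8→13  ** P7@[52:53]
i=54 'a': node 13→2 (via fail)
i=55 'a': node 2→2 (via fail)
i=56 'a': node 2→2 (via fail)
i=57 'c': node 2→15 (via fail)
i=58 'a': node 15→16  ** P5@[56:58],P7@[57:58]
i=59 'c': node 16→15 (via fail)
i=60 'c': node 15→9 (via fail)
i=61 'c': node 9→10
i=62 'a': node 10→11  ** P2@[59:62],P7@[61:62]
i=63 'b': node 11→14 (via fail)  ** P1@[63:63],P4@[61:63]
i=64 'b': node 14→18 (via fail)  ** P1@[64:64],P6@[62:64]
i=65 'c': node 18→8 (via fail)

All matches (sorted): [[2,1],[5,1],[11,1],[11,3],[13,7],[19,1],[19,3],[20,1],[21,1],[25,2],[25,7],[27,1],[28,1],[28,6],[29,1],[30,0],[31,1],[33,7],[35,1],[38,5],[38,7],[40,1],[43,7],[44,1],[44,4],[47,7],[48,1],[48,4],[50,7],[51,1],[51,4],[53,7],[58,5],[58,7],[62,2],[62,7],[63,1],[63,4],[64,1],[64,6]]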